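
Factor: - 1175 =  - 5^2 * 47^1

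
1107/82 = 27/2 = 13.50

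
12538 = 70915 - 58377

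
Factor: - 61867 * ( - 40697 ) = 13^1 * 4759^1 * 40697^1= 2517801299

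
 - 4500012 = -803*5604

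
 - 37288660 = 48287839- 85576499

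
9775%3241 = 52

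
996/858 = 166/143 = 1.16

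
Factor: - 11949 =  - 3^1*7^1 *569^1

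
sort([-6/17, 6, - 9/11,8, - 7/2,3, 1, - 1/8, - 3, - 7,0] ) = [-7, - 7/2, - 3, - 9/11, - 6/17,- 1/8,  0, 1,3 , 6,  8]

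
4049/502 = 8 + 33/502 = 8.07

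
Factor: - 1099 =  - 7^1*157^1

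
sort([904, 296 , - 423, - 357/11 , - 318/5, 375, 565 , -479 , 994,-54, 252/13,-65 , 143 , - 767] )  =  [ - 767,-479 ,-423, - 65, -318/5 , - 54, - 357/11 , 252/13,143,  296,375 , 565,904,994]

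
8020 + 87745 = 95765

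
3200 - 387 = 2813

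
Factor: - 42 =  - 2^1*3^1*7^1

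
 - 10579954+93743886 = 83163932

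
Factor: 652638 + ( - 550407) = 3^2 * 37^1*307^1 = 102231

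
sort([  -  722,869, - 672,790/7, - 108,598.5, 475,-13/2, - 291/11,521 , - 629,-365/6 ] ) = [ - 722, - 672, - 629,-108 , - 365/6, - 291/11,  -  13/2,790/7,475,521,598.5,869]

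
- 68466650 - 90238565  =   - 158705215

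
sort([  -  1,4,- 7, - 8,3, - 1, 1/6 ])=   [-8, - 7, - 1,-1, 1/6, 3, 4 ] 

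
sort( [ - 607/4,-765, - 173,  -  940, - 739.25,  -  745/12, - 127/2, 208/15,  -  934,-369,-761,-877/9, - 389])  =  [ - 940,-934,-765,-761, - 739.25, - 389, - 369 , - 173 , - 607/4, - 877/9 , - 127/2, - 745/12,208/15 ]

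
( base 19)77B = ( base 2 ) 101001101111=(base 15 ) bd1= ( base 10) 2671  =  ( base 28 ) 3bb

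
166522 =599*278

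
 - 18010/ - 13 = 18010/13 = 1385.38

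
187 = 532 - 345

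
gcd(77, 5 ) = 1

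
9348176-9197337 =150839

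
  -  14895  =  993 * ( - 15 )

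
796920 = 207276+589644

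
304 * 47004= 14289216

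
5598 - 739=4859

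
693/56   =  99/8= 12.38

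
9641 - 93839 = -84198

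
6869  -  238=6631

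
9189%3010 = 159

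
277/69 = 4 + 1/69 = 4.01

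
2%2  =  0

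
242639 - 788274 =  - 545635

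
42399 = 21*2019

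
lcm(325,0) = 0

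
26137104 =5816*4494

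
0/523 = 0  =  0.00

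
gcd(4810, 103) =1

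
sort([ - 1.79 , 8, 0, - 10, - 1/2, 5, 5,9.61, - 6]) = [-10,  -  6,-1.79, - 1/2,0, 5,5 , 8,9.61]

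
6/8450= 3/4225=0.00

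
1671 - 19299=-17628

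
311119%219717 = 91402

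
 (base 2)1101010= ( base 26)42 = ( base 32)3A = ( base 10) 106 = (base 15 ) 71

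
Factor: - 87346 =  -  2^1*7^1 * 17^1 * 367^1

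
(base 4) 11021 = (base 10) 329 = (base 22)EL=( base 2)101001001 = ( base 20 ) g9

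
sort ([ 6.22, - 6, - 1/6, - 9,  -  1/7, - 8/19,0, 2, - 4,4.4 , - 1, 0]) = [ - 9, - 6, - 4, - 1, - 8/19, - 1/6, - 1/7, 0, 0, 2,4.4,6.22]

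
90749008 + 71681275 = 162430283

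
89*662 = 58918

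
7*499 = 3493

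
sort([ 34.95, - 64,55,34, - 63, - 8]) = [ - 64,-63, - 8,34,  34.95, 55 ] 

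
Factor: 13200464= 2^4*825029^1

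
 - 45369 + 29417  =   - 15952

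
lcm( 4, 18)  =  36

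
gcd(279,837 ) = 279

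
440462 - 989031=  - 548569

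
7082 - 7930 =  - 848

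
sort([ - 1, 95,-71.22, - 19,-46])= [ - 71.22, - 46 ,-19, - 1, 95 ] 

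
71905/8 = 71905/8= 8988.12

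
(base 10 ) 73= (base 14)53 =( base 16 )49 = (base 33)27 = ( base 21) 3A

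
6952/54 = 3476/27=   128.74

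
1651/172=9 + 103/172 = 9.60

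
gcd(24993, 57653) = 1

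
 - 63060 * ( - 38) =2396280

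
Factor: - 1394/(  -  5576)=2^(-2)= 1/4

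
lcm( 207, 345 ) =1035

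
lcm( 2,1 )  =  2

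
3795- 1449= 2346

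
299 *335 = 100165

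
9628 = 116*83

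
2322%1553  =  769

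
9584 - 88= 9496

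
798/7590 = 133/1265   =  0.11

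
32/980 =8/245 = 0.03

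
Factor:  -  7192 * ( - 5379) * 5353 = 2^3 * 3^1*11^1*29^1*31^1  *  53^1*101^1*163^1  =  207084916104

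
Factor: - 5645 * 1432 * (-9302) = 2^4*5^1*179^1*1129^1*4651^1 =75194019280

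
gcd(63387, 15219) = 9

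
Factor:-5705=- 5^1 * 7^1*163^1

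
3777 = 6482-2705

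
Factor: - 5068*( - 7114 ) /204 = 2^1 * 3^( - 1 ) * 7^1*17^( - 1 ) * 181^1*3557^1= 9013438/51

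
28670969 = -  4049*(-7081 ) 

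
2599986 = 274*9489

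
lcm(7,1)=7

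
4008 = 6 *668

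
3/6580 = 3/6580  =  0.00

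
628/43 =14+26/43 =14.60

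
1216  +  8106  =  9322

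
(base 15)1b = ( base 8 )32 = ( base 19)17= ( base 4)122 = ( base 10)26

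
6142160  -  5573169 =568991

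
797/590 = 1 + 207/590 = 1.35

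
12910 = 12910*1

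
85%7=1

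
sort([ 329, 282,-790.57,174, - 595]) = [ - 790.57 , - 595,174,282, 329 ]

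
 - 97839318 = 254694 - 98094012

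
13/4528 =13/4528 = 0.00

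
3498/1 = 3498 = 3498.00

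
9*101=909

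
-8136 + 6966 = - 1170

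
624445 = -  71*( - 8795 )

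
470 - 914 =-444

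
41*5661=232101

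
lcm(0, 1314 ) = 0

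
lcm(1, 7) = 7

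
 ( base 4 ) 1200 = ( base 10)96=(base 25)3l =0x60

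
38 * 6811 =258818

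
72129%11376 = 3873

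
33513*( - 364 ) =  - 12198732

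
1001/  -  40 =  -26 + 39/40=-25.02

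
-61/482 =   -  61/482 = -0.13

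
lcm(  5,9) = 45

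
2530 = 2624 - 94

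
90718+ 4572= 95290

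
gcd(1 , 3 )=1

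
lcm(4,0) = 0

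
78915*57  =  4498155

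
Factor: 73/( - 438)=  - 2^(  -  1 )* 3^(-1)  =  -1/6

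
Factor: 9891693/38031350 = 2^( - 1 )*3^3*5^( - 2 )*7^( - 1 )*19^( -2)*43^( - 1)*199^1 * 263^1 = 1413099/5433050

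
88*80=7040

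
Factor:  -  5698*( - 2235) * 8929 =2^1*3^1* 5^1*7^1*11^1*37^1*149^1*8929^1 = 113711082870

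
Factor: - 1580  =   - 2^2*5^1 * 79^1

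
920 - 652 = 268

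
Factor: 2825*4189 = 5^2*59^1*71^1 * 113^1=11833925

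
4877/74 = 65+67/74 = 65.91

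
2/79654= 1/39827 = 0.00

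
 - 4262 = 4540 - 8802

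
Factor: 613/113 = 113^ (-1 )*613^1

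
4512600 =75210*60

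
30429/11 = 30429/11 = 2766.27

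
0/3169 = 0 = 0.00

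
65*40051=2603315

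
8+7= 15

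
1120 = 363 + 757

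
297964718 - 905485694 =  - 607520976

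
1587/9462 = 529/3154= 0.17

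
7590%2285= 735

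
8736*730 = 6377280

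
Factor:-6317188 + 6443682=126494 = 2^1*63247^1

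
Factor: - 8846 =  - 2^1 *4423^1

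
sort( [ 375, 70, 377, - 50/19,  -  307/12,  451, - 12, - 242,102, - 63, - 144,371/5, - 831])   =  [-831, - 242, - 144, - 63,-307/12, - 12,-50/19,  70,  371/5, 102, 375,377,451]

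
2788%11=5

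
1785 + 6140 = 7925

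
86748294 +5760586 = 92508880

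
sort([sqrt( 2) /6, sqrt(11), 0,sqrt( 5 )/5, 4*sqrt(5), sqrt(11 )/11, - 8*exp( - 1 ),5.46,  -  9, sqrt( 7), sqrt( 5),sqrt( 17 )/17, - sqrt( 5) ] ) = [ - 9 , - 8*exp( - 1), - sqrt ( 5 ), 0, sqrt( 2) /6,  sqrt(17)/17, sqrt(11) /11, sqrt( 5 ) /5,sqrt( 5), sqrt( 7),sqrt( 11), 5.46,4*sqrt(5 ) ] 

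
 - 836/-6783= 44/357 = 0.12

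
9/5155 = 9/5155 = 0.00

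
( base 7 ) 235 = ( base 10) 124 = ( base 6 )324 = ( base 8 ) 174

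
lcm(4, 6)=12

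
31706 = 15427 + 16279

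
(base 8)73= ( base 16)3b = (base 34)1P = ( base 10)59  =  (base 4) 323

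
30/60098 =15/30049=0.00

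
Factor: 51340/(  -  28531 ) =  - 2^2*5^1*17^1*103^( - 1)*151^1*277^( - 1)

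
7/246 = 7/246 =0.03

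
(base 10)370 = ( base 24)fa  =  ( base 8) 562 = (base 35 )AK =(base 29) CM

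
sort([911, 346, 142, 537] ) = [ 142 , 346,537, 911]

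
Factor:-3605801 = - 19^1*101^1*1879^1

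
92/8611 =92/8611 = 0.01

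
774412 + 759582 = 1533994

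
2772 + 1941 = 4713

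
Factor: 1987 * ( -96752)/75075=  -2^4*3^( - 1 ) * 5^(-2 )*7^ ( - 1)*11^( - 1 )*13^(-1 )*1987^1 * 6047^1 = -192246224/75075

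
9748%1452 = 1036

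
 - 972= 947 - 1919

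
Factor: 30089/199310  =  2^( - 1)*5^ ( - 1) * 19^( - 1)*1049^( - 1 ) *30089^1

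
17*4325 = 73525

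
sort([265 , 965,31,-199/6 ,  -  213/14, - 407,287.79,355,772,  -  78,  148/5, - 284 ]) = [-407,-284,  -  78, - 199/6 ,-213/14,148/5,31  ,  265,287.79, 355,772, 965 ] 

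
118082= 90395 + 27687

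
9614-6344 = 3270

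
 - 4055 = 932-4987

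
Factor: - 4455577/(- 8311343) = 7^1 * 37^1 * 233^( - 1)*17203^1*35671^ ( - 1)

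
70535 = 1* 70535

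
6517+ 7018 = 13535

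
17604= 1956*9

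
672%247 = 178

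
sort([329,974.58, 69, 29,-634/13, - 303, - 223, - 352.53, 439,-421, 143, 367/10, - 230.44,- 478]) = [- 478, - 421, - 352.53,-303,  -  230.44,-223, - 634/13, 29,367/10,69,143, 329, 439,  974.58]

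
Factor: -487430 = -2^1*5^1*79^1*617^1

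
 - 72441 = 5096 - 77537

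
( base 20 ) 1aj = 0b1001101011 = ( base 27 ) mp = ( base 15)2b4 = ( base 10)619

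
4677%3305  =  1372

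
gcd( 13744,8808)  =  8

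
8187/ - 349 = - 8187/349 = - 23.46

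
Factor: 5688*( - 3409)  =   - 2^3 * 3^2 * 7^1 * 79^1*487^1 = - 19390392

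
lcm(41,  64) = 2624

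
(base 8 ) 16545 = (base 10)7525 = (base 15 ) 236A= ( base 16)1D65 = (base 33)6u1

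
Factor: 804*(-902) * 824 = -597571392  =  -2^6*3^1*11^1*41^1*67^1*103^1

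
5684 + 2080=7764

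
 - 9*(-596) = 5364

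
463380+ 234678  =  698058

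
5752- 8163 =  - 2411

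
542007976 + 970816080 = 1512824056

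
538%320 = 218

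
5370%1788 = 6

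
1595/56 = 1595/56= 28.48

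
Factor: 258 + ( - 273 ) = - 15 = - 3^1*5^1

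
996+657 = 1653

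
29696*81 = 2405376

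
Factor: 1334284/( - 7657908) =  - 3^( - 1 )*7^1*47653^1*638159^( - 1 ) = - 333571/1914477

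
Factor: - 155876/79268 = -149^( - 1 )*293^1   =  - 293/149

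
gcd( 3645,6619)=1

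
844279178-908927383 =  - 64648205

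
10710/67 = 10710/67 = 159.85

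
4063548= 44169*92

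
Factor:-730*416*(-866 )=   2^7*5^1*13^1*73^1*433^1=262986880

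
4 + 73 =77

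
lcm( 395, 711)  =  3555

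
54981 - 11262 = 43719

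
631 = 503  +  128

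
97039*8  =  776312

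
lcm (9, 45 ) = 45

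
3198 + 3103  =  6301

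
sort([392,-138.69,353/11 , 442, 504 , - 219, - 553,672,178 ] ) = [ - 553, - 219, - 138.69,353/11,178, 392, 442,504,672]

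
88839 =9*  9871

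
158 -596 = -438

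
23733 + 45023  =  68756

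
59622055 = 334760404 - 275138349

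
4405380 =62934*70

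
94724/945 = 13532/135 = 100.24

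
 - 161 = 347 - 508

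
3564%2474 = 1090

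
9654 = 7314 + 2340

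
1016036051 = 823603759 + 192432292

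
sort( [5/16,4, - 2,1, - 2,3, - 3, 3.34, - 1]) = [ - 3, - 2, - 2, - 1,5/16, 1,3, 3.34, 4 ] 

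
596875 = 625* 955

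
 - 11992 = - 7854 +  - 4138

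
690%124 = 70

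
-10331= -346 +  - 9985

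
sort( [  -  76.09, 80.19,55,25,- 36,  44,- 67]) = [ - 76.09, - 67 ,  -  36,25,44, 55,  80.19 ]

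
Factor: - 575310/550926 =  - 755/723 = - 3^( - 1 )*5^1*151^1 * 241^( - 1 )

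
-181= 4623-4804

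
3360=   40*84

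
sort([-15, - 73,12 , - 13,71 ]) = [-73, - 15,- 13, 12,71 ] 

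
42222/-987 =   -  43 + 73/329 = - 42.78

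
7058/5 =1411  +  3/5=1411.60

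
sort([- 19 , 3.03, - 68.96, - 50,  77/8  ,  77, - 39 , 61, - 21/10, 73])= [ -68.96, - 50,-39, - 19, - 21/10,3.03,  77/8,  61, 73,  77]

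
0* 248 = 0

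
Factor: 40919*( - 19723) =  - 11^2*17^1*29^1*83^1*163^1 = -  807045437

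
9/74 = 9/74 = 0.12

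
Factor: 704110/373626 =865/459= 3^ ( - 3)*  5^1 *17^( - 1 )*173^1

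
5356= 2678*2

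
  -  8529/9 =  - 948 + 1/3 = - 947.67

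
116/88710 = 58/44355 = 0.00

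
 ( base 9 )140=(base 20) 5H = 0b1110101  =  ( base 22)57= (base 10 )117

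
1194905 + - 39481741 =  - 38286836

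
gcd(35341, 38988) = 1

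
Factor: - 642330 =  - 2^1 * 3^4*5^1* 13^1*61^1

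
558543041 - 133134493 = 425408548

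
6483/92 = 6483/92 =70.47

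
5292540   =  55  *96228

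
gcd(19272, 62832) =264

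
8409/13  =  8409/13 = 646.85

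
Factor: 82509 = 3^1*7^1*3929^1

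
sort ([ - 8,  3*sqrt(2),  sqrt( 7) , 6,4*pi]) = [ - 8 , sqrt ( 7),3*sqrt(2), 6, 4*pi] 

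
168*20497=3443496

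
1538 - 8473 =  -6935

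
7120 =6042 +1078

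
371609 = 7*53087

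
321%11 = 2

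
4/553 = 4/553 = 0.01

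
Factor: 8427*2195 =3^1* 5^1*53^2*439^1= 18497265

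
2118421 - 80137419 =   -  78018998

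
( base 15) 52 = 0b1001101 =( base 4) 1031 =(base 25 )32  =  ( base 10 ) 77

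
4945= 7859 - 2914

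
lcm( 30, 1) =30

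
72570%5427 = 2019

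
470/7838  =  235/3919 = 0.06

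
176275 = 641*275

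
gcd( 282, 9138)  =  6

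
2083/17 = 122 + 9/17 =122.53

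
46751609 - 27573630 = 19177979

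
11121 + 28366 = 39487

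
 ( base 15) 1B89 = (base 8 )13533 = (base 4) 1131123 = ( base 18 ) 1083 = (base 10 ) 5979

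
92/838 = 46/419 = 0.11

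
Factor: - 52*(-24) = 1248 = 2^5*3^1  *  13^1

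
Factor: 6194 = 2^1*19^1* 163^1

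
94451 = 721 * 131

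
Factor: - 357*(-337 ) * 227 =3^1*7^1 * 17^1*227^1*337^1=27310143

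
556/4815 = 556/4815 = 0.12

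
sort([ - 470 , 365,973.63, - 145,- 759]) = [-759,-470,  -  145 , 365,  973.63]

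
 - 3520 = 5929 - 9449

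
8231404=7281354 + 950050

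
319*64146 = 20462574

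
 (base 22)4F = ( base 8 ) 147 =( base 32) 37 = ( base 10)103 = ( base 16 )67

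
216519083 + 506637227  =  723156310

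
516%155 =51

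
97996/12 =8166+1/3 = 8166.33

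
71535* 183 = 13090905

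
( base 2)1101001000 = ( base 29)ss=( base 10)840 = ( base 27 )143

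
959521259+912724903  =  1872246162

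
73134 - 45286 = 27848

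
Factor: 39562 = 2^1 *131^1*151^1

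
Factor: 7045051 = 13^1* 541927^1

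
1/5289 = 1/5289  =  0.00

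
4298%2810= 1488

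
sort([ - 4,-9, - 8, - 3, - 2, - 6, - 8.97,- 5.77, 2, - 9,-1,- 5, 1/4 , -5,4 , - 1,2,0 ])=[ - 9,-9 , - 8.97,-8, - 6,- 5.77,-5, - 5, - 4, -3, - 2, - 1, - 1, 0,1/4, 2,2,4]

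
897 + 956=1853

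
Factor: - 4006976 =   -  2^6*137^1 * 457^1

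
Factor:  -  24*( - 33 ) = 792=2^3 *3^2 * 11^1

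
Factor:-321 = - 3^1*107^1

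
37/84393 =37/84393= 0.00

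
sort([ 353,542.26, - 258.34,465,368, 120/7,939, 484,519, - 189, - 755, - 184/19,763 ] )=[ - 755, - 258.34,-189, - 184/19,120/7,353,368,465, 484,519 , 542.26, 763,  939]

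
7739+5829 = 13568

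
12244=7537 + 4707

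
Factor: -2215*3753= - 8312895 = -  3^3*5^1*139^1*443^1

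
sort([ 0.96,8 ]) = [0.96, 8 ]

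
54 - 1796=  - 1742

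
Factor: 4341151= 43^1*100957^1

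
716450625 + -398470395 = 317980230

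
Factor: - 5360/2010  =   - 2^3*3^( - 1) = - 8/3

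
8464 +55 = 8519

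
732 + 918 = 1650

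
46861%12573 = 9142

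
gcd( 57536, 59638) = 2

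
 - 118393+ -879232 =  - 997625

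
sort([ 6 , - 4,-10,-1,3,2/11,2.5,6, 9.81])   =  [ - 10 ,-4, - 1,2/11,2.5, 3,6, 6,9.81]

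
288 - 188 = 100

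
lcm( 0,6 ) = 0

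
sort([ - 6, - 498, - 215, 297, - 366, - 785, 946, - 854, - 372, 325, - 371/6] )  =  [ - 854,-785,-498, - 372, - 366, - 215, - 371/6, - 6, 297, 325, 946 ] 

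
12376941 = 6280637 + 6096304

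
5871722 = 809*7258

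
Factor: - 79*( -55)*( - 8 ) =  -  2^3*5^1 * 11^1*79^1 =-34760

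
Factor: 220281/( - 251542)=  - 303/346 = - 2^( - 1)*3^1 * 101^1*173^ ( - 1)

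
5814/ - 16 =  - 2907/8  =  - 363.38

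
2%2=0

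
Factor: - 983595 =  - 3^1 *5^1*23^1  *2851^1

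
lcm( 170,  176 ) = 14960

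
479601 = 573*837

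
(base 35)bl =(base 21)J7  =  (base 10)406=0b110010110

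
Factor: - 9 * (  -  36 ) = 2^2*3^4 = 324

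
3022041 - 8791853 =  - 5769812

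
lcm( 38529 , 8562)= 77058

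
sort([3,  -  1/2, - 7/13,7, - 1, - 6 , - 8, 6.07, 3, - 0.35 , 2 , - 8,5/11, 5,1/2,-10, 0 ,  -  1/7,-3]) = [ - 10, - 8,-8, - 6,- 3, - 1 , - 7/13, - 1/2, - 0.35, - 1/7,  0,5/11,1/2,2,3,3,5,6.07, 7 ]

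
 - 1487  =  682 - 2169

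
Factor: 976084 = 2^2 *244021^1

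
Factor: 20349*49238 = 1001944062 = 2^1*3^2*7^2*17^1  *  19^1*3517^1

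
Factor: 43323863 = 11^1*151^1*26083^1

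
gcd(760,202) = 2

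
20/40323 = 20/40323 = 0.00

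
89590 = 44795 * 2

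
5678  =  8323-2645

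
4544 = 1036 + 3508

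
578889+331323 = 910212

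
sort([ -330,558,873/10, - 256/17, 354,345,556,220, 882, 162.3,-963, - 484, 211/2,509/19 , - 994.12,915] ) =[ - 994.12, - 963, - 484, - 330, - 256/17,509/19,  873/10,211/2,162.3, 220,345,354,556,558,882,915]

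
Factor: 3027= 3^1*1009^1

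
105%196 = 105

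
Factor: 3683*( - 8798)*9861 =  - 319526318274 = - 2^1*3^1* 19^1*29^1*53^1*83^1 * 127^1*173^1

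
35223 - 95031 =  - 59808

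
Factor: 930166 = 2^1*23^1*73^1* 277^1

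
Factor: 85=5^1* 17^1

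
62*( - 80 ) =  - 4960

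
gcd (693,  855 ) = 9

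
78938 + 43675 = 122613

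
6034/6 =3017/3  =  1005.67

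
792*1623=1285416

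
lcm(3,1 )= 3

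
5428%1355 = 8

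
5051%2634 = 2417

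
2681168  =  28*95756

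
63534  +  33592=97126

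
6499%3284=3215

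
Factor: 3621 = 3^1 * 17^1*71^1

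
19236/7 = 2748 = 2748.00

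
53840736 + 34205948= 88046684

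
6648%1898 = 954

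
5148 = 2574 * 2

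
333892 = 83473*4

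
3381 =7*483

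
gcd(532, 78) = 2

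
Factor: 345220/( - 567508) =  - 5^1*41^1*337^ ( - 1) = - 205/337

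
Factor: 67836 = 2^2*3^1*5653^1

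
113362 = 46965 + 66397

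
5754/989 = 5  +  809/989= 5.82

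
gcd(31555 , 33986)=1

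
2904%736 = 696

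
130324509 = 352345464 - 222020955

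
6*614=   3684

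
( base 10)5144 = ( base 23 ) 9GF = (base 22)ADI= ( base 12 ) 2b88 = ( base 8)12030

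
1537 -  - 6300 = 7837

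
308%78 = 74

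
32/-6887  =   - 32/6887 = -0.00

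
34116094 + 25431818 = 59547912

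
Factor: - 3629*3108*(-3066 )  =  34581205512 =2^3*3^2*7^2*19^1*37^1*73^1*191^1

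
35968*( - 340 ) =-12229120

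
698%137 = 13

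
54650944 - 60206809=-5555865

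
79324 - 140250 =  - 60926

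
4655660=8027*580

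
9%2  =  1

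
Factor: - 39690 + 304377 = 3^1*83^1* 1063^1 = 264687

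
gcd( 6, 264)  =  6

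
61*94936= 5791096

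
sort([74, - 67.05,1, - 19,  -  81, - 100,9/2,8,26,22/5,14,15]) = [ - 100,  -  81 , - 67.05, - 19, 1,  22/5, 9/2,8,14, 15,26,  74] 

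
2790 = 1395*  2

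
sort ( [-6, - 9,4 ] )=[ - 9, - 6, 4] 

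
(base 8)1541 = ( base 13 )517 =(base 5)11430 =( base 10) 865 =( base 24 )1c1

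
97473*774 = 75444102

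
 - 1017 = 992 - 2009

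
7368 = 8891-1523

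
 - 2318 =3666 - 5984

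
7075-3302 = 3773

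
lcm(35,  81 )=2835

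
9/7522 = 9/7522= 0.00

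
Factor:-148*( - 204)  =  30192  =  2^4 * 3^1 * 17^1*37^1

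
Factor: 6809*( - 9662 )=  - 65788558 = -2^1*11^1*619^1* 4831^1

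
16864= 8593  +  8271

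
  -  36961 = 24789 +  - 61750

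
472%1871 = 472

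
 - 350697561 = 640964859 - 991662420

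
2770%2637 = 133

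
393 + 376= 769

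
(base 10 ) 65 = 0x41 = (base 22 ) 2l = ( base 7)122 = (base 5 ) 230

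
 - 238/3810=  - 1 + 1786/1905= -0.06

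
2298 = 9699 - 7401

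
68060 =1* 68060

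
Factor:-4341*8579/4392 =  - 12413813/1464 = -  2^( - 3 ) * 3^( - 1)*23^1*61^(-1)*373^1 *1447^1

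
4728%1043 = 556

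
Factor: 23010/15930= 3^(  -  2 )*13^1 = 13/9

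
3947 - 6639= -2692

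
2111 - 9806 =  - 7695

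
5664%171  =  21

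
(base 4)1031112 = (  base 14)1b38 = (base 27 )6l9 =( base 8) 11526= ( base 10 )4950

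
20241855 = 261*77555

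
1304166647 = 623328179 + 680838468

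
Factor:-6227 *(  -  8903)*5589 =3^5*13^1*23^1*29^1*307^1*479^1 =309848464809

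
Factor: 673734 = 2^1*3^1*112289^1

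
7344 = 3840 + 3504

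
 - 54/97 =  - 54/97 = - 0.56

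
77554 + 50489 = 128043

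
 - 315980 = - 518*610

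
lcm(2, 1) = 2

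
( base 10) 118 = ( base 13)91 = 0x76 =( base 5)433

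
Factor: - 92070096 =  - 2^4*3^1*17^1*112831^1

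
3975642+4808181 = 8783823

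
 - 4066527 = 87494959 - 91561486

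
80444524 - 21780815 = 58663709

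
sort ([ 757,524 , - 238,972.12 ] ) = [-238,  524 , 757,972.12]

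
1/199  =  1/199=0.01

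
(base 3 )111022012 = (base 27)d85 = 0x25e2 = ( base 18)1BGE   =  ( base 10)9698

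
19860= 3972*5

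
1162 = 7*166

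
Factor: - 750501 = - 3^2*83389^1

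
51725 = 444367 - 392642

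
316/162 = 158/81 = 1.95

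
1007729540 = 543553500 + 464176040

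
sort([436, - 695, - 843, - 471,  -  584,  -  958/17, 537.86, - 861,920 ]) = [ - 861,-843, - 695,  -  584,-471,  -  958/17,436,537.86, 920 ]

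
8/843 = 8/843 = 0.01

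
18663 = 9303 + 9360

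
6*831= 4986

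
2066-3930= - 1864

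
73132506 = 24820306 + 48312200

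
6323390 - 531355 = 5792035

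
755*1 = 755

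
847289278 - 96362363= 750926915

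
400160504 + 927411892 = 1327572396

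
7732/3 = 2577+ 1/3 = 2577.33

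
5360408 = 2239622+3120786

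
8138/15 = 8138/15 = 542.53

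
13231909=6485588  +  6746321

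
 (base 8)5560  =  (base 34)2I4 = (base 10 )2928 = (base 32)2rg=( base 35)2dn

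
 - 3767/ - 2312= 3767/2312 = 1.63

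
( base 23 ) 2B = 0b111001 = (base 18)33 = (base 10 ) 57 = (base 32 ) 1P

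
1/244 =1/244=0.00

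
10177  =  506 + 9671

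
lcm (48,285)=4560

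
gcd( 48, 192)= 48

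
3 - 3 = 0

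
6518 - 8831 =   -  2313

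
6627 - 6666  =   - 39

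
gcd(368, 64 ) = 16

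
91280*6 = 547680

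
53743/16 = 3358 + 15/16= 3358.94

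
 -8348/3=-8348/3 = - 2782.67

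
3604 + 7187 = 10791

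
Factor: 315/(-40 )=-2^( - 3) * 3^2*7^1 = -  63/8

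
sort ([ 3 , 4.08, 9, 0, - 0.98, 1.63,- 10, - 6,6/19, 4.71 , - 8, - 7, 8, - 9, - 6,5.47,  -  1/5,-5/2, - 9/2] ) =[ - 10 , - 9, - 8, - 7, - 6,  -  6,-9/2,-5/2, - 0.98,-1/5,0, 6/19 , 1.63,  3, 4.08,4.71,5.47,8,  9]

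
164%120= 44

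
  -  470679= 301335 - 772014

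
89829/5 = 89829/5 = 17965.80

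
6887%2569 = 1749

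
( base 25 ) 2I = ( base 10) 68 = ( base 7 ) 125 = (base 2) 1000100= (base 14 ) 4c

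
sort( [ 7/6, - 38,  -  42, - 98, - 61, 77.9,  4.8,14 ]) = [ - 98, - 61, - 42 , - 38 , 7/6, 4.8, 14, 77.9 ] 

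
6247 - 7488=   -  1241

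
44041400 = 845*52120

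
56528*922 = 52118816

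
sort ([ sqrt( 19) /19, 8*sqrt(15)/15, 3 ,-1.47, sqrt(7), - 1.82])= [ - 1.82, - 1.47, sqrt( 19) /19, 8*sqrt( 15)/15, sqrt( 7),3 ]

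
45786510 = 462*99105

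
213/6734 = 213/6734= 0.03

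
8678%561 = 263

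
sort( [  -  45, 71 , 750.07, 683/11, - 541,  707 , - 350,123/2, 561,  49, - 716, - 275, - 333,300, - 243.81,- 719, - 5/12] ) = [ - 719, - 716 , - 541 , - 350, - 333, - 275,-243.81, - 45, - 5/12,49,  123/2 , 683/11 , 71, 300, 561 , 707,  750.07] 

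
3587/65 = 55+12/65 = 55.18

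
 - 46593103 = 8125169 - 54718272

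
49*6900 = 338100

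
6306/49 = 6306/49 = 128.69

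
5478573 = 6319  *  867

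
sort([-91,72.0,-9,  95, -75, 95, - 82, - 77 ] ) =[ - 91,- 82, - 77, - 75,  -  9, 72.0 , 95,95]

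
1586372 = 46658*34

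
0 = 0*( - 614) 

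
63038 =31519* 2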